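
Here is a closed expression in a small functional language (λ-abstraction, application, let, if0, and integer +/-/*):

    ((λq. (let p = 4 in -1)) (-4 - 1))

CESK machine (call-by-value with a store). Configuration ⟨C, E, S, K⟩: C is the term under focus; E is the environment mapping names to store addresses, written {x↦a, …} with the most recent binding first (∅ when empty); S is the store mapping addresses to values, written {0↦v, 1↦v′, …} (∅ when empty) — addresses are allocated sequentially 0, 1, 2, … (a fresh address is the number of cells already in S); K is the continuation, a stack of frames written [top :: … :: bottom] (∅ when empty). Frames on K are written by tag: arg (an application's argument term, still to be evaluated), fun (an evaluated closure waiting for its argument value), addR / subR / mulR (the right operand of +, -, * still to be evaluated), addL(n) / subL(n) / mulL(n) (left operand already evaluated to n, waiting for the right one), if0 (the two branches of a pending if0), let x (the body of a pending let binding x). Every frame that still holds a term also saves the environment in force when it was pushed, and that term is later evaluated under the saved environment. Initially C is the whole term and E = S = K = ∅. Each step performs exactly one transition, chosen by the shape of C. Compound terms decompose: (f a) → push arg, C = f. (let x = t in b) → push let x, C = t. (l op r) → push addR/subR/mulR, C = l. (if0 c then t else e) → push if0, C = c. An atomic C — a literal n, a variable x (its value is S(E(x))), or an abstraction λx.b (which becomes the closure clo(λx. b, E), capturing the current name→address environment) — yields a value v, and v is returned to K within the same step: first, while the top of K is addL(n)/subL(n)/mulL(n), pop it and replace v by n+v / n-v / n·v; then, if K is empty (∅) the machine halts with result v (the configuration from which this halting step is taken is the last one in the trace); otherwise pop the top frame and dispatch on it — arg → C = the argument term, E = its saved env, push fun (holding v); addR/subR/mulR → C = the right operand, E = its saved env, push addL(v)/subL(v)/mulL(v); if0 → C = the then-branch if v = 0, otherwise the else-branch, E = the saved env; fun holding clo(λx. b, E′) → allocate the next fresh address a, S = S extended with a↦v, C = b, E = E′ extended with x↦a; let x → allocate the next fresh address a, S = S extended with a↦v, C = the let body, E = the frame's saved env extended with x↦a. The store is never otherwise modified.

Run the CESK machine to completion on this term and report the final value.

t=0: [C=((λq. (let p = 4 in -1)) (-4 - 1)) | E=∅ | S=∅ | K=∅]
t=1: [C=(λq. (let p = 4 in -1)) | E=∅ | S=∅ | K=[arg]]
t=2: [C=(-4 - 1) | E=∅ | S=∅ | K=[fun]]
t=3: [C=-4 | E=∅ | S=∅ | K=[subR :: fun]]
t=4: [C=1 | E=∅ | S=∅ | K=[subL(-4) :: fun]]
t=5: [C=(let p = 4 in -1) | E={q↦0} | S={0↦-5} | K=∅]
t=6: [C=4 | E={q↦0} | S={0↦-5} | K=[let p]]
t=7: [C=-1 | E={p↦1, q↦0} | S={0↦-5, 1↦4} | K=∅]
→ final value -1

Answer: -1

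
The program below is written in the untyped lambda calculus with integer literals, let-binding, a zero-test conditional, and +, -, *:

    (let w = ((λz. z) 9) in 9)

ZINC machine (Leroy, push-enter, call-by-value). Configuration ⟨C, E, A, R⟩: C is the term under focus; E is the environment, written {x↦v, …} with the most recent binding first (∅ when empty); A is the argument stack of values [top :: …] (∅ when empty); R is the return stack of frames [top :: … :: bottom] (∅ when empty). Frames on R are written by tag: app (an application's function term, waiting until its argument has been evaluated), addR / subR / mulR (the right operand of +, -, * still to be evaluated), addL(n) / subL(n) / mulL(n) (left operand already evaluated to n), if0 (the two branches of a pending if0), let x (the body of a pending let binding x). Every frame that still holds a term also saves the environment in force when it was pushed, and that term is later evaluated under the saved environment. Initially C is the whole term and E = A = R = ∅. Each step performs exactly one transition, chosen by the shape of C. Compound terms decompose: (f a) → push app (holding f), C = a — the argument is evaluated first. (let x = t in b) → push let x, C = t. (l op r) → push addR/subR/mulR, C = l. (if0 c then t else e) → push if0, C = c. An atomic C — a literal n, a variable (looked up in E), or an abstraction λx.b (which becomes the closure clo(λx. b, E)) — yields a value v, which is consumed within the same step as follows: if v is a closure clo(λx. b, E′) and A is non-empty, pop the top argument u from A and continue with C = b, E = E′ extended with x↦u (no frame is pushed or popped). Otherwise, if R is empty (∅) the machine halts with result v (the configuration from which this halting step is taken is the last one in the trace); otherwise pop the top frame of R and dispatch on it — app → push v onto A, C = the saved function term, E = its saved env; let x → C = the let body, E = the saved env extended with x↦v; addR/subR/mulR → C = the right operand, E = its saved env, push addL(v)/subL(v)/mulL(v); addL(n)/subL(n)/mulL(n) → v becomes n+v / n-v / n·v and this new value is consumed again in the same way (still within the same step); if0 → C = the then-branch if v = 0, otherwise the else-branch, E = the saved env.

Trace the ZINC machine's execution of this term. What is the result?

Answer: 9

Machine steps:
[0] [C=(let w = ((λz. z) 9) in 9) | E=∅ | A=∅ | R=∅]
[1] [C=((λz. z) 9) | E=∅ | A=∅ | R=[let w]]
[2] [C=9 | E=∅ | A=∅ | R=[app :: let w]]
[3] [C=(λz. z) | E=∅ | A=[9] | R=[let w]]
[4] [C=z | E={z↦9} | A=∅ | R=[let w]]
[5] [C=9 | E={w↦9} | A=∅ | R=∅]
→ final value 9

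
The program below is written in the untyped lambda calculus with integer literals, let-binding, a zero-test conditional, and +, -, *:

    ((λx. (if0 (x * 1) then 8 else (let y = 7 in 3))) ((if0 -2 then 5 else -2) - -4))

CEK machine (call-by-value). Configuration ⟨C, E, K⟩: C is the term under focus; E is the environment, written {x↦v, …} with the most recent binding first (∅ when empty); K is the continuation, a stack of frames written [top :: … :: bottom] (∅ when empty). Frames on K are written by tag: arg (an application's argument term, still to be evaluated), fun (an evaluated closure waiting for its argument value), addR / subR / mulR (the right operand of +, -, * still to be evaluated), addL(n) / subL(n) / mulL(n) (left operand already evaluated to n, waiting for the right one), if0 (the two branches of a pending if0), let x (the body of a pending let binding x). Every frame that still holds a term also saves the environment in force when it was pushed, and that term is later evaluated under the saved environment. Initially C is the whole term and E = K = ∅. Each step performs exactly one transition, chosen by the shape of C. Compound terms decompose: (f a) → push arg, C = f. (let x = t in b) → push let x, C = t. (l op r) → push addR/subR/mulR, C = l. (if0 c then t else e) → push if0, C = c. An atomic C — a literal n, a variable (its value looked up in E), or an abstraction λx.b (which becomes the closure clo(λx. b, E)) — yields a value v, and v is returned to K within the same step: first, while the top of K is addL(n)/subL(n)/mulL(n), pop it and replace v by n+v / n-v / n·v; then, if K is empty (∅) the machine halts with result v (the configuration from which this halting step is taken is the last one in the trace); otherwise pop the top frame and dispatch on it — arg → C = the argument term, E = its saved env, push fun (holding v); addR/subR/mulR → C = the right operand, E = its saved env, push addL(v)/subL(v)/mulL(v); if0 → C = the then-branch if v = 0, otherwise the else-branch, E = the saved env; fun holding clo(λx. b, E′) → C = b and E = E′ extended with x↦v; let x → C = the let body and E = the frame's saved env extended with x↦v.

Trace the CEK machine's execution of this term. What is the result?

0. ⟨C=((λx. (if0 (x * 1) then 8 else (let y = 7 in 3))) ((if0 -2 then 5 else -2) - -4)); E=∅; K=∅⟩
1. ⟨C=(λx. (if0 (x * 1) then 8 else (let y = 7 in 3))); E=∅; K=[arg]⟩
2. ⟨C=((if0 -2 then 5 else -2) - -4); E=∅; K=[fun]⟩
3. ⟨C=(if0 -2 then 5 else -2); E=∅; K=[subR :: fun]⟩
4. ⟨C=-2; E=∅; K=[if0 :: subR :: fun]⟩
5. ⟨C=-2; E=∅; K=[subR :: fun]⟩
6. ⟨C=-4; E=∅; K=[subL(-2) :: fun]⟩
7. ⟨C=(if0 (x * 1) then 8 else (let y = 7 in 3)); E={x↦2}; K=∅⟩
8. ⟨C=(x * 1); E={x↦2}; K=[if0]⟩
9. ⟨C=x; E={x↦2}; K=[mulR :: if0]⟩
10. ⟨C=1; E={x↦2}; K=[mulL(2) :: if0]⟩
11. ⟨C=(let y = 7 in 3); E={x↦2}; K=∅⟩
12. ⟨C=7; E={x↦2}; K=[let y]⟩
13. ⟨C=3; E={y↦7, x↦2}; K=∅⟩
→ final value 3

Answer: 3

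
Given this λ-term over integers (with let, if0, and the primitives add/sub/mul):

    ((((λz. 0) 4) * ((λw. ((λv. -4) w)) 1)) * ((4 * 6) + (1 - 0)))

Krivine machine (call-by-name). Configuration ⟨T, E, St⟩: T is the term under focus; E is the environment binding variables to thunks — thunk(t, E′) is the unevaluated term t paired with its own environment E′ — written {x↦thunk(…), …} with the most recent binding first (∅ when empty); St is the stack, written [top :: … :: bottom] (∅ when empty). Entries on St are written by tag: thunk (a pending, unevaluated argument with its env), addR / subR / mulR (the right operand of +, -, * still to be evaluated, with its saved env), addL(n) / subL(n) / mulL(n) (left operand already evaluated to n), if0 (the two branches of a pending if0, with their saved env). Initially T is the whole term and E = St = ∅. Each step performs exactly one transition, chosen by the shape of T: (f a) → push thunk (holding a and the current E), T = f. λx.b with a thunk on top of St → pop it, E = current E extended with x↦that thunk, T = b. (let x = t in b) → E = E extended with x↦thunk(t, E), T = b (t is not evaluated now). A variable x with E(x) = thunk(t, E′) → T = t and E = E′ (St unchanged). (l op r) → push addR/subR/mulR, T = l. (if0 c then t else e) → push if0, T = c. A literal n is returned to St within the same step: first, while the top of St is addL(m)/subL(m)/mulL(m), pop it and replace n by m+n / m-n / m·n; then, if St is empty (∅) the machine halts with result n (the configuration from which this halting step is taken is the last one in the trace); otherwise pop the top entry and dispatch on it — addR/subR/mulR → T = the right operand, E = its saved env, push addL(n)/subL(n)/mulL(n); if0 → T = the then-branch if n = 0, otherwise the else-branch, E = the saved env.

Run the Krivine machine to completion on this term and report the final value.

step 0: <T=((((λz. 0) 4) * ((λw. ((λv. -4) w)) 1)) * ((4 * 6) + (1 - 0))), E=∅, St=∅>
step 1: <T=(((λz. 0) 4) * ((λw. ((λv. -4) w)) 1)), E=∅, St=[mulR]>
step 2: <T=((λz. 0) 4), E=∅, St=[mulR :: mulR]>
step 3: <T=(λz. 0), E=∅, St=[thunk :: mulR :: mulR]>
step 4: <T=0, E={z↦thunk(4, ∅)}, St=[mulR :: mulR]>
step 5: <T=((λw. ((λv. -4) w)) 1), E=∅, St=[mulL(0) :: mulR]>
step 6: <T=(λw. ((λv. -4) w)), E=∅, St=[thunk :: mulL(0) :: mulR]>
step 7: <T=((λv. -4) w), E={w↦thunk(1, ∅)}, St=[mulL(0) :: mulR]>
step 8: <T=(λv. -4), E={w↦thunk(1, ∅)}, St=[thunk :: mulL(0) :: mulR]>
step 9: <T=-4, E={v↦thunk(w, {w↦thunk(1, ∅)}), w↦thunk(1, ∅)}, St=[mulL(0) :: mulR]>
step 10: <T=((4 * 6) + (1 - 0)), E=∅, St=[mulL(0)]>
step 11: <T=(4 * 6), E=∅, St=[addR :: mulL(0)]>
step 12: <T=4, E=∅, St=[mulR :: addR :: mulL(0)]>
step 13: <T=6, E=∅, St=[mulL(4) :: addR :: mulL(0)]>
step 14: <T=(1 - 0), E=∅, St=[addL(24) :: mulL(0)]>
step 15: <T=1, E=∅, St=[subR :: addL(24) :: mulL(0)]>
step 16: <T=0, E=∅, St=[subL(1) :: addL(24) :: mulL(0)]>
→ final value 0

Answer: 0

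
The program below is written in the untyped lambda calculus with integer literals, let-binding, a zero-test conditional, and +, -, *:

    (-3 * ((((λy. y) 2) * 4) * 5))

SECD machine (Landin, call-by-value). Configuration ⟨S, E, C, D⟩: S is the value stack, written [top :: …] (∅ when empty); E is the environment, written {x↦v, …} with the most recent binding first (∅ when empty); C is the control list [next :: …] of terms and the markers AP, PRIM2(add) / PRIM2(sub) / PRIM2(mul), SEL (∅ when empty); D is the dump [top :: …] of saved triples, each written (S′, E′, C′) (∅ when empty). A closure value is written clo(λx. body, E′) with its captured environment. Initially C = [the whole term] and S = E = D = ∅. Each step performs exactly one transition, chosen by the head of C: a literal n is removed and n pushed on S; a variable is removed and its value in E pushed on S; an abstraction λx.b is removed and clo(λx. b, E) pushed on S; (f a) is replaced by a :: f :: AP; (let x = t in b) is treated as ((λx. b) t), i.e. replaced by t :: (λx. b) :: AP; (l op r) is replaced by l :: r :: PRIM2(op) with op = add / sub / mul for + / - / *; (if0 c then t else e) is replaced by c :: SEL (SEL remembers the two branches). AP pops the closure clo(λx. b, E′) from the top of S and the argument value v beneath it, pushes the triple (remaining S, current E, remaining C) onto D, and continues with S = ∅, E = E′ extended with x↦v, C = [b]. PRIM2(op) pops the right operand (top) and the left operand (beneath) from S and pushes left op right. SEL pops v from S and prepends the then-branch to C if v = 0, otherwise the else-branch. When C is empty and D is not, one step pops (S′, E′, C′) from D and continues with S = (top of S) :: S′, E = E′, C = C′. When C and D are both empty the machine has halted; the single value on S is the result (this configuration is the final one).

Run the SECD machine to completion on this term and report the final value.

[0] <S=∅, E=∅, C=[(-3 * ((((λy. y) 2) * 4) * 5))], D=∅>
[1] <S=∅, E=∅, C=[-3 :: ((((λy. y) 2) * 4) * 5) :: PRIM2(mul)], D=∅>
[2] <S=[-3], E=∅, C=[((((λy. y) 2) * 4) * 5) :: PRIM2(mul)], D=∅>
[3] <S=[-3], E=∅, C=[(((λy. y) 2) * 4) :: 5 :: PRIM2(mul) :: PRIM2(mul)], D=∅>
[4] <S=[-3], E=∅, C=[((λy. y) 2) :: 4 :: PRIM2(mul) :: 5 :: PRIM2(mul) :: PRIM2(mul)], D=∅>
[5] <S=[-3], E=∅, C=[2 :: (λy. y) :: AP :: 4 :: PRIM2(mul) :: 5 :: PRIM2(mul) :: PRIM2(mul)], D=∅>
[6] <S=[2 :: -3], E=∅, C=[(λy. y) :: AP :: 4 :: PRIM2(mul) :: 5 :: PRIM2(mul) :: PRIM2(mul)], D=∅>
[7] <S=[clo(λy. y, ∅) :: 2 :: -3], E=∅, C=[AP :: 4 :: PRIM2(mul) :: 5 :: PRIM2(mul) :: PRIM2(mul)], D=∅>
[8] <S=∅, E={y↦2}, C=[y], D=[([-3], ∅, [4 :: PRIM2(mul) :: 5 :: PRIM2(mul) :: PRIM2(mul)])]>
[9] <S=[2], E={y↦2}, C=∅, D=[([-3], ∅, [4 :: PRIM2(mul) :: 5 :: PRIM2(mul) :: PRIM2(mul)])]>
[10] <S=[2 :: -3], E=∅, C=[4 :: PRIM2(mul) :: 5 :: PRIM2(mul) :: PRIM2(mul)], D=∅>
[11] <S=[4 :: 2 :: -3], E=∅, C=[PRIM2(mul) :: 5 :: PRIM2(mul) :: PRIM2(mul)], D=∅>
[12] <S=[8 :: -3], E=∅, C=[5 :: PRIM2(mul) :: PRIM2(mul)], D=∅>
[13] <S=[5 :: 8 :: -3], E=∅, C=[PRIM2(mul) :: PRIM2(mul)], D=∅>
[14] <S=[40 :: -3], E=∅, C=[PRIM2(mul)], D=∅>
[15] <S=[-120], E=∅, C=∅, D=∅>
→ final value -120

Answer: -120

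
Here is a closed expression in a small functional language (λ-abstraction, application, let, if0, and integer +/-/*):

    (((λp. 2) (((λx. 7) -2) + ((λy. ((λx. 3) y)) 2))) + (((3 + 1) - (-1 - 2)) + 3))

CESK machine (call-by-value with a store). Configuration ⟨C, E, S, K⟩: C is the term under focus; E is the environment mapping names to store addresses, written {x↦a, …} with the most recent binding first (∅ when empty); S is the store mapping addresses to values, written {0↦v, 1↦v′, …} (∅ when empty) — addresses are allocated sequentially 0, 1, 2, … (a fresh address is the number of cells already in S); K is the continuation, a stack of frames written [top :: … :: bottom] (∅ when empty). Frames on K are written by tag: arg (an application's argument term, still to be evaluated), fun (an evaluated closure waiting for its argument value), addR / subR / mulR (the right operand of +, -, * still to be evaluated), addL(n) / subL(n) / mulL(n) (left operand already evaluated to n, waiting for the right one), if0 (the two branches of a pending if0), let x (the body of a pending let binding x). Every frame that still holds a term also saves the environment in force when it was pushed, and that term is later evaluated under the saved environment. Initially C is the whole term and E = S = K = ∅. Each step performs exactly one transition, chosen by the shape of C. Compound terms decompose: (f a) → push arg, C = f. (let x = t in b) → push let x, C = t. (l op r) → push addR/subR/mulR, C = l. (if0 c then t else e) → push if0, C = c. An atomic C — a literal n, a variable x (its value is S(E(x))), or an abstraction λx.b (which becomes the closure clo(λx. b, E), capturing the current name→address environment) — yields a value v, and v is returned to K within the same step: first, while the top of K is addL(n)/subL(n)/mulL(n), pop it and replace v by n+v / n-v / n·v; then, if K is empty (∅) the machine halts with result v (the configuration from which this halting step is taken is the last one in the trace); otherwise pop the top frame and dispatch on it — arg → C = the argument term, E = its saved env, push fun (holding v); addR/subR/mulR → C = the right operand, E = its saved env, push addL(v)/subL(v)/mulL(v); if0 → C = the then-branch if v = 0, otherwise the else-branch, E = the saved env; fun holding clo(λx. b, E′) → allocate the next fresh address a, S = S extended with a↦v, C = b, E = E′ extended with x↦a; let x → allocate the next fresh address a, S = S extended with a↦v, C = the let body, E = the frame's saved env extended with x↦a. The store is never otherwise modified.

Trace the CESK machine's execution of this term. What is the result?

Answer: 12

Execution trace:
0. <C=(((λp. 2) (((λx. 7) -2) + ((λy. ((λx. 3) y)) 2))) + (((3 + 1) - (-1 - 2)) + 3)), E=∅, S=∅, K=∅>
1. <C=((λp. 2) (((λx. 7) -2) + ((λy. ((λx. 3) y)) 2))), E=∅, S=∅, K=[addR]>
2. <C=(λp. 2), E=∅, S=∅, K=[arg :: addR]>
3. <C=(((λx. 7) -2) + ((λy. ((λx. 3) y)) 2)), E=∅, S=∅, K=[fun :: addR]>
4. <C=((λx. 7) -2), E=∅, S=∅, K=[addR :: fun :: addR]>
5. <C=(λx. 7), E=∅, S=∅, K=[arg :: addR :: fun :: addR]>
6. <C=-2, E=∅, S=∅, K=[fun :: addR :: fun :: addR]>
7. <C=7, E={x↦0}, S={0↦-2}, K=[addR :: fun :: addR]>
8. <C=((λy. ((λx. 3) y)) 2), E=∅, S={0↦-2}, K=[addL(7) :: fun :: addR]>
9. <C=(λy. ((λx. 3) y)), E=∅, S={0↦-2}, K=[arg :: addL(7) :: fun :: addR]>
10. <C=2, E=∅, S={0↦-2}, K=[fun :: addL(7) :: fun :: addR]>
11. <C=((λx. 3) y), E={y↦1}, S={0↦-2, 1↦2}, K=[addL(7) :: fun :: addR]>
12. <C=(λx. 3), E={y↦1}, S={0↦-2, 1↦2}, K=[arg :: addL(7) :: fun :: addR]>
13. <C=y, E={y↦1}, S={0↦-2, 1↦2}, K=[fun :: addL(7) :: fun :: addR]>
14. <C=3, E={x↦2, y↦1}, S={0↦-2, 1↦2, 2↦2}, K=[addL(7) :: fun :: addR]>
15. <C=2, E={p↦3}, S={0↦-2, 1↦2, 2↦2, 3↦10}, K=[addR]>
16. <C=(((3 + 1) - (-1 - 2)) + 3), E=∅, S={0↦-2, 1↦2, 2↦2, 3↦10}, K=[addL(2)]>
17. <C=((3 + 1) - (-1 - 2)), E=∅, S={0↦-2, 1↦2, 2↦2, 3↦10}, K=[addR :: addL(2)]>
18. <C=(3 + 1), E=∅, S={0↦-2, 1↦2, 2↦2, 3↦10}, K=[subR :: addR :: addL(2)]>
19. <C=3, E=∅, S={0↦-2, 1↦2, 2↦2, 3↦10}, K=[addR :: subR :: addR :: addL(2)]>
20. <C=1, E=∅, S={0↦-2, 1↦2, 2↦2, 3↦10}, K=[addL(3) :: subR :: addR :: addL(2)]>
21. <C=(-1 - 2), E=∅, S={0↦-2, 1↦2, 2↦2, 3↦10}, K=[subL(4) :: addR :: addL(2)]>
22. <C=-1, E=∅, S={0↦-2, 1↦2, 2↦2, 3↦10}, K=[subR :: subL(4) :: addR :: addL(2)]>
23. <C=2, E=∅, S={0↦-2, 1↦2, 2↦2, 3↦10}, K=[subL(-1) :: subL(4) :: addR :: addL(2)]>
24. <C=3, E=∅, S={0↦-2, 1↦2, 2↦2, 3↦10}, K=[addL(7) :: addL(2)]>
→ final value 12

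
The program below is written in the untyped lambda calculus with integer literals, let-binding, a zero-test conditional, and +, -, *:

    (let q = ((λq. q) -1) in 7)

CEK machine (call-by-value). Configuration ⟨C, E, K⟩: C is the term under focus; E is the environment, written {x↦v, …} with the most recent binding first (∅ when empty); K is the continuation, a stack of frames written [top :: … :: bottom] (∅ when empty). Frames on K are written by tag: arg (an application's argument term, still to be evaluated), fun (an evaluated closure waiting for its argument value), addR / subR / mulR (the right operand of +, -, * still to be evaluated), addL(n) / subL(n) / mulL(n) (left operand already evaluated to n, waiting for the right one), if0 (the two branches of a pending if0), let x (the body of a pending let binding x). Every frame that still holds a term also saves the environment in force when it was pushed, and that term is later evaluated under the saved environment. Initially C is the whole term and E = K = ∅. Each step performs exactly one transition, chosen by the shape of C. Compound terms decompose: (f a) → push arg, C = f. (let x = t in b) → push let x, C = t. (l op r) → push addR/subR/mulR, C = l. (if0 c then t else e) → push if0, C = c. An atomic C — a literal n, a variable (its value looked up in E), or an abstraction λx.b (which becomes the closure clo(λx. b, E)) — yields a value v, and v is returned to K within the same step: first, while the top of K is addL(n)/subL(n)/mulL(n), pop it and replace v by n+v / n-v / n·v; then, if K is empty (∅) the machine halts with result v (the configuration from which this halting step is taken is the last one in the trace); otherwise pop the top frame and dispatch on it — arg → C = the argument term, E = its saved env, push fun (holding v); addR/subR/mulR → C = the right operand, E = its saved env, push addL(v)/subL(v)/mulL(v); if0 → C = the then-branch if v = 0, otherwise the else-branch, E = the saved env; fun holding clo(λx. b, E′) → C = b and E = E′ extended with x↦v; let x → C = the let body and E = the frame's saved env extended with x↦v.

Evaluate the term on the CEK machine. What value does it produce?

step 0: ⟨C=(let q = ((λq. q) -1) in 7); E=∅; K=∅⟩
step 1: ⟨C=((λq. q) -1); E=∅; K=[let q]⟩
step 2: ⟨C=(λq. q); E=∅; K=[arg :: let q]⟩
step 3: ⟨C=-1; E=∅; K=[fun :: let q]⟩
step 4: ⟨C=q; E={q↦-1}; K=[let q]⟩
step 5: ⟨C=7; E={q↦-1}; K=∅⟩
→ final value 7

Answer: 7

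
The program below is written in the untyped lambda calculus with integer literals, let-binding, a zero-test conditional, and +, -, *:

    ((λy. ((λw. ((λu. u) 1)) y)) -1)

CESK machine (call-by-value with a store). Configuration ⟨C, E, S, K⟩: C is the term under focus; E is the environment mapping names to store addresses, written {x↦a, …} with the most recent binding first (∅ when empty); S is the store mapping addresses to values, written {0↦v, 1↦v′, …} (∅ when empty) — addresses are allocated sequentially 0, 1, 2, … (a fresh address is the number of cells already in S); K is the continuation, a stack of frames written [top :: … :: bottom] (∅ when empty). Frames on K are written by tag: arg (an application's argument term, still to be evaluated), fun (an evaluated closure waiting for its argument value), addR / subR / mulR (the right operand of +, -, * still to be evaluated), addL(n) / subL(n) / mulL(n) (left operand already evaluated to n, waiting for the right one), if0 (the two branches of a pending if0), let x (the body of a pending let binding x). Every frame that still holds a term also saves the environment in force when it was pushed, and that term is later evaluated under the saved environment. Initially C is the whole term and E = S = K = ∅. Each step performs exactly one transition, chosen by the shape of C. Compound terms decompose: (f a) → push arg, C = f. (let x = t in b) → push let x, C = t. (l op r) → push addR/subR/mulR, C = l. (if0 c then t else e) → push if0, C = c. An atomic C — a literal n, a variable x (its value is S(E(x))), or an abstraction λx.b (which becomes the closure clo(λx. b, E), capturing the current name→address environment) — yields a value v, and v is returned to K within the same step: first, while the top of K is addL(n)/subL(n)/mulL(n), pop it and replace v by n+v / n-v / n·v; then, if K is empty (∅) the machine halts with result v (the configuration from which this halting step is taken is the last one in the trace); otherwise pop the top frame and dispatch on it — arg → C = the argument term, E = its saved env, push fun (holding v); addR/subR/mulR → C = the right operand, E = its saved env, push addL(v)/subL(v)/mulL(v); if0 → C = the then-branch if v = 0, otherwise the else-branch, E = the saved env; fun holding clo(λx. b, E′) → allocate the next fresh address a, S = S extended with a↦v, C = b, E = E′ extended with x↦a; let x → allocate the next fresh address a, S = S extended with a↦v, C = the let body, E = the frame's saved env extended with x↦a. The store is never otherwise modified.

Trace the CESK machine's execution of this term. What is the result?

Answer: 1

Execution trace:
0. ⟨C=((λy. ((λw. ((λu. u) 1)) y)) -1); E=∅; S=∅; K=∅⟩
1. ⟨C=(λy. ((λw. ((λu. u) 1)) y)); E=∅; S=∅; K=[arg]⟩
2. ⟨C=-1; E=∅; S=∅; K=[fun]⟩
3. ⟨C=((λw. ((λu. u) 1)) y); E={y↦0}; S={0↦-1}; K=∅⟩
4. ⟨C=(λw. ((λu. u) 1)); E={y↦0}; S={0↦-1}; K=[arg]⟩
5. ⟨C=y; E={y↦0}; S={0↦-1}; K=[fun]⟩
6. ⟨C=((λu. u) 1); E={w↦1, y↦0}; S={0↦-1, 1↦-1}; K=∅⟩
7. ⟨C=(λu. u); E={w↦1, y↦0}; S={0↦-1, 1↦-1}; K=[arg]⟩
8. ⟨C=1; E={w↦1, y↦0}; S={0↦-1, 1↦-1}; K=[fun]⟩
9. ⟨C=u; E={u↦2, w↦1, y↦0}; S={0↦-1, 1↦-1, 2↦1}; K=∅⟩
→ final value 1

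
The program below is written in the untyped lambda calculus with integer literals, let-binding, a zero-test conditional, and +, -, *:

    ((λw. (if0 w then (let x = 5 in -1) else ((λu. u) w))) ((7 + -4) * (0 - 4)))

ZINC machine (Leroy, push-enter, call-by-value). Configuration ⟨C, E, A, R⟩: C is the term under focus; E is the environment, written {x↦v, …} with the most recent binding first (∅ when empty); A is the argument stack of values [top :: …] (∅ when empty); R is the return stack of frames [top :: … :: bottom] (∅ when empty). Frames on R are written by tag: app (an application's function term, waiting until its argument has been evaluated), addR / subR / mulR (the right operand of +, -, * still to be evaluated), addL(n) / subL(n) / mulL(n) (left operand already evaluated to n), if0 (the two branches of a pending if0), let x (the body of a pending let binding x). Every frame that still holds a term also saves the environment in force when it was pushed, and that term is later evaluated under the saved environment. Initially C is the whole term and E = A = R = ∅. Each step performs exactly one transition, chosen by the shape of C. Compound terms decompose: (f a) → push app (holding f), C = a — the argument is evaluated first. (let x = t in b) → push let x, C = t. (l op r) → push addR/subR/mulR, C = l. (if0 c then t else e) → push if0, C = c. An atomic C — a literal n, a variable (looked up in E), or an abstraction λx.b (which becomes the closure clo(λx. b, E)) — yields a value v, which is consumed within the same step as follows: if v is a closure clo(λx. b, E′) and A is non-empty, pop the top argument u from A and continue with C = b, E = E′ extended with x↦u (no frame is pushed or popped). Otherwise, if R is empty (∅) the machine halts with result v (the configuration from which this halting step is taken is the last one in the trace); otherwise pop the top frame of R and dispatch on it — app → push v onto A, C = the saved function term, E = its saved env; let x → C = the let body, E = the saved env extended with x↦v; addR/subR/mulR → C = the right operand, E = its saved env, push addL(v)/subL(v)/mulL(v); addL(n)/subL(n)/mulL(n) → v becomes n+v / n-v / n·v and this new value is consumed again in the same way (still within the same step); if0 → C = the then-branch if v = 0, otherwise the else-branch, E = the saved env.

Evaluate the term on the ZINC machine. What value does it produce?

t=0: <C=((λw. (if0 w then (let x = 5 in -1) else ((λu. u) w))) ((7 + -4) * (0 - 4))), E=∅, A=∅, R=∅>
t=1: <C=((7 + -4) * (0 - 4)), E=∅, A=∅, R=[app]>
t=2: <C=(7 + -4), E=∅, A=∅, R=[mulR :: app]>
t=3: <C=7, E=∅, A=∅, R=[addR :: mulR :: app]>
t=4: <C=-4, E=∅, A=∅, R=[addL(7) :: mulR :: app]>
t=5: <C=(0 - 4), E=∅, A=∅, R=[mulL(3) :: app]>
t=6: <C=0, E=∅, A=∅, R=[subR :: mulL(3) :: app]>
t=7: <C=4, E=∅, A=∅, R=[subL(0) :: mulL(3) :: app]>
t=8: <C=(λw. (if0 w then (let x = 5 in -1) else ((λu. u) w))), E=∅, A=[-12], R=∅>
t=9: <C=(if0 w then (let x = 5 in -1) else ((λu. u) w)), E={w↦-12}, A=∅, R=∅>
t=10: <C=w, E={w↦-12}, A=∅, R=[if0]>
t=11: <C=((λu. u) w), E={w↦-12}, A=∅, R=∅>
t=12: <C=w, E={w↦-12}, A=∅, R=[app]>
t=13: <C=(λu. u), E={w↦-12}, A=[-12], R=∅>
t=14: <C=u, E={u↦-12, w↦-12}, A=∅, R=∅>
→ final value -12

Answer: -12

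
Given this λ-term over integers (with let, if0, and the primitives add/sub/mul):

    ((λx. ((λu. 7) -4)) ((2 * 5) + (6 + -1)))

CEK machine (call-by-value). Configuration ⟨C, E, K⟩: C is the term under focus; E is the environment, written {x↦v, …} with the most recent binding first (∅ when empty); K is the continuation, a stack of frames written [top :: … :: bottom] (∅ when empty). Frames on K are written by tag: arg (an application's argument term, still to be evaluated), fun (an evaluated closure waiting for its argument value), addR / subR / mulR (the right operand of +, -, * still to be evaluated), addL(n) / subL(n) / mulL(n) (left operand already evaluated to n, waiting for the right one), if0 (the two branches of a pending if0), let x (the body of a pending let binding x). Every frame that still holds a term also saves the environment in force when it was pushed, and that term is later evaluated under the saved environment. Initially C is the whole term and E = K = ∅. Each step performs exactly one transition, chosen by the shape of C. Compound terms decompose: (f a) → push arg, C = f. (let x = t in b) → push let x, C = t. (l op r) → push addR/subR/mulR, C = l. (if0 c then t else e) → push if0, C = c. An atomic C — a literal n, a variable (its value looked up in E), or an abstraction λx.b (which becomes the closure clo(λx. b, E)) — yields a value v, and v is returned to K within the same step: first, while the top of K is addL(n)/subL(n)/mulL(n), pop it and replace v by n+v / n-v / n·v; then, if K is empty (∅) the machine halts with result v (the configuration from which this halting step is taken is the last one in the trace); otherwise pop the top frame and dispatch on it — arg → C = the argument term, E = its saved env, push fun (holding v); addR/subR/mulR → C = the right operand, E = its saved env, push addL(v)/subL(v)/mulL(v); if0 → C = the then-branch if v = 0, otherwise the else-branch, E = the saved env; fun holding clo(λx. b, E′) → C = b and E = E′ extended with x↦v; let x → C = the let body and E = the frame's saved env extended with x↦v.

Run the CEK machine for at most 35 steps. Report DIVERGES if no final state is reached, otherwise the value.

step 0: <C=((λx. ((λu. 7) -4)) ((2 * 5) + (6 + -1))), E=∅, K=∅>
step 1: <C=(λx. ((λu. 7) -4)), E=∅, K=[arg]>
step 2: <C=((2 * 5) + (6 + -1)), E=∅, K=[fun]>
step 3: <C=(2 * 5), E=∅, K=[addR :: fun]>
step 4: <C=2, E=∅, K=[mulR :: addR :: fun]>
step 5: <C=5, E=∅, K=[mulL(2) :: addR :: fun]>
step 6: <C=(6 + -1), E=∅, K=[addL(10) :: fun]>
step 7: <C=6, E=∅, K=[addR :: addL(10) :: fun]>
step 8: <C=-1, E=∅, K=[addL(6) :: addL(10) :: fun]>
step 9: <C=((λu. 7) -4), E={x↦15}, K=∅>
step 10: <C=(λu. 7), E={x↦15}, K=[arg]>
step 11: <C=-4, E={x↦15}, K=[fun]>
step 12: <C=7, E={u↦-4, x↦15}, K=∅>
→ final value 7

Answer: 7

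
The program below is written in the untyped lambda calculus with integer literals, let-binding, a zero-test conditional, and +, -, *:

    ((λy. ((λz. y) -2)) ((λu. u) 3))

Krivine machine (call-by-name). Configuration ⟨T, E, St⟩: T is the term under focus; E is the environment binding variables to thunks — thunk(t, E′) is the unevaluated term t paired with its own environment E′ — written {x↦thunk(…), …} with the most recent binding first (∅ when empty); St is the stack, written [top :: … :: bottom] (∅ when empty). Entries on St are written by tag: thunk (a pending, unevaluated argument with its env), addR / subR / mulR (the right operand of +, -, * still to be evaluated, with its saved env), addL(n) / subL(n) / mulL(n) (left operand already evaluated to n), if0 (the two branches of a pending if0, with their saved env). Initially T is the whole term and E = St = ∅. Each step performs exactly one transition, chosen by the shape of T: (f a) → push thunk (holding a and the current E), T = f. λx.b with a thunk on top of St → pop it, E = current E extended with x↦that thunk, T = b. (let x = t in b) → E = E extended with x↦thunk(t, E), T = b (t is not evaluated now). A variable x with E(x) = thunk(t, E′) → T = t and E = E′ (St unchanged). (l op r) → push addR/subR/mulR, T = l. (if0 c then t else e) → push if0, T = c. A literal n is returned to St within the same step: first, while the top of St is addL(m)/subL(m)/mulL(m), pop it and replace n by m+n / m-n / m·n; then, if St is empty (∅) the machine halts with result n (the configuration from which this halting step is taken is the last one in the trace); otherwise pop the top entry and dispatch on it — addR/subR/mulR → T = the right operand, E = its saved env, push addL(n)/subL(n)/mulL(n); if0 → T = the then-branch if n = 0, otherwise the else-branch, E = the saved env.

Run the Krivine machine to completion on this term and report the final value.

Answer: 3

Derivation:
[0] ⟨T=((λy. ((λz. y) -2)) ((λu. u) 3)); E=∅; St=∅⟩
[1] ⟨T=(λy. ((λz. y) -2)); E=∅; St=[thunk]⟩
[2] ⟨T=((λz. y) -2); E={y↦thunk(((λu. u) 3), ∅)}; St=∅⟩
[3] ⟨T=(λz. y); E={y↦thunk(((λu. u) 3), ∅)}; St=[thunk]⟩
[4] ⟨T=y; E={z↦thunk(-2, {y↦thunk(((λu. u) 3), ∅)}), y↦thunk(((λu. u) 3), ∅)}; St=∅⟩
[5] ⟨T=((λu. u) 3); E=∅; St=∅⟩
[6] ⟨T=(λu. u); E=∅; St=[thunk]⟩
[7] ⟨T=u; E={u↦thunk(3, ∅)}; St=∅⟩
[8] ⟨T=3; E=∅; St=∅⟩
→ final value 3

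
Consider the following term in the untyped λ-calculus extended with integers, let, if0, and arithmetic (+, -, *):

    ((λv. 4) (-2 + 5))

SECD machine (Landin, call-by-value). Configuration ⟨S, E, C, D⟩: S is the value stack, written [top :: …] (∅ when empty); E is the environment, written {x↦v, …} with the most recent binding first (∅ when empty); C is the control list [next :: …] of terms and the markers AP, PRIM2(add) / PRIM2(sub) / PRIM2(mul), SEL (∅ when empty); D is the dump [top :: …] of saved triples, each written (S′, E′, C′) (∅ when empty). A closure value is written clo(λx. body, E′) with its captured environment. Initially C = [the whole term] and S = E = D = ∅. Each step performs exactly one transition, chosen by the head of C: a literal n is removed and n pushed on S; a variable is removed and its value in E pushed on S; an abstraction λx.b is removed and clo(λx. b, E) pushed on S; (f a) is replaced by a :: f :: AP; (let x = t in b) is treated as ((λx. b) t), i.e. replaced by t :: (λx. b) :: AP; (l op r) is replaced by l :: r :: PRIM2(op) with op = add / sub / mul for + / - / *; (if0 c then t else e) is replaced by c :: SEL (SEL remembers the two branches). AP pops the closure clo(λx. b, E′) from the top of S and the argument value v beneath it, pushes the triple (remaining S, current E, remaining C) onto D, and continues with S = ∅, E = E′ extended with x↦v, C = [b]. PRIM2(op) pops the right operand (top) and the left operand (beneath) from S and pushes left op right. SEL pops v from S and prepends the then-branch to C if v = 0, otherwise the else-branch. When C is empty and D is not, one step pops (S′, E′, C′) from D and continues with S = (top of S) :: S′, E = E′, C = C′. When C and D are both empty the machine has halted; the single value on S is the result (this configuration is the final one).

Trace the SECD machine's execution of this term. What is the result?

t=0: [S=∅ | E=∅ | C=[((λv. 4) (-2 + 5))] | D=∅]
t=1: [S=∅ | E=∅ | C=[(-2 + 5) :: (λv. 4) :: AP] | D=∅]
t=2: [S=∅ | E=∅ | C=[-2 :: 5 :: PRIM2(add) :: (λv. 4) :: AP] | D=∅]
t=3: [S=[-2] | E=∅ | C=[5 :: PRIM2(add) :: (λv. 4) :: AP] | D=∅]
t=4: [S=[5 :: -2] | E=∅ | C=[PRIM2(add) :: (λv. 4) :: AP] | D=∅]
t=5: [S=[3] | E=∅ | C=[(λv. 4) :: AP] | D=∅]
t=6: [S=[clo(λv. 4, ∅) :: 3] | E=∅ | C=[AP] | D=∅]
t=7: [S=∅ | E={v↦3} | C=[4] | D=[(∅, ∅, ∅)]]
t=8: [S=[4] | E={v↦3} | C=∅ | D=[(∅, ∅, ∅)]]
t=9: [S=[4] | E=∅ | C=∅ | D=∅]
→ final value 4

Answer: 4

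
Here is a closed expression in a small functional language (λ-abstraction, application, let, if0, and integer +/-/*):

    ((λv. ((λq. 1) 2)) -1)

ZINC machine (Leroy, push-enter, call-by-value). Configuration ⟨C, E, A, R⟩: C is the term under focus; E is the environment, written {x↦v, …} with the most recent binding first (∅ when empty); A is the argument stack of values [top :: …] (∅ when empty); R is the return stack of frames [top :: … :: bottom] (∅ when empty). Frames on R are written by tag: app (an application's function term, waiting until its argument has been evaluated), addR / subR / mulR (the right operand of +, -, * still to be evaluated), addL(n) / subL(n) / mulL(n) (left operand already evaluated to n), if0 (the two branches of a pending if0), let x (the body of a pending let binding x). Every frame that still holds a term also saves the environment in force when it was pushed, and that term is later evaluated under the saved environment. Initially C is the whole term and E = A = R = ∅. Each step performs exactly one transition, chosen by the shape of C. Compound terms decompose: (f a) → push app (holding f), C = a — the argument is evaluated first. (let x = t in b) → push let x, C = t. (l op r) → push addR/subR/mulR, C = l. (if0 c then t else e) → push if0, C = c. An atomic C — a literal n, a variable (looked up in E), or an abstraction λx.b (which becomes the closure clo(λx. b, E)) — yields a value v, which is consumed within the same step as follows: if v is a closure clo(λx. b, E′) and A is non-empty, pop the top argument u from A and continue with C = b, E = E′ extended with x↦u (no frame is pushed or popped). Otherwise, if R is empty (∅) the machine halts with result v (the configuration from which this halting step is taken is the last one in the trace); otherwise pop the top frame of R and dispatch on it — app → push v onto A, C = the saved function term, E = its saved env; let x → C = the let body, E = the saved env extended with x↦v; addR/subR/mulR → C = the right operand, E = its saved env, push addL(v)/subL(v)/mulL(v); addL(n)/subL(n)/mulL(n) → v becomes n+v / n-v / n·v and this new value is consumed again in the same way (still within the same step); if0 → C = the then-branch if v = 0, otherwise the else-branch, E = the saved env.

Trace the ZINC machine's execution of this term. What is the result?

step 0: <C=((λv. ((λq. 1) 2)) -1), E=∅, A=∅, R=∅>
step 1: <C=-1, E=∅, A=∅, R=[app]>
step 2: <C=(λv. ((λq. 1) 2)), E=∅, A=[-1], R=∅>
step 3: <C=((λq. 1) 2), E={v↦-1}, A=∅, R=∅>
step 4: <C=2, E={v↦-1}, A=∅, R=[app]>
step 5: <C=(λq. 1), E={v↦-1}, A=[2], R=∅>
step 6: <C=1, E={q↦2, v↦-1}, A=∅, R=∅>
→ final value 1

Answer: 1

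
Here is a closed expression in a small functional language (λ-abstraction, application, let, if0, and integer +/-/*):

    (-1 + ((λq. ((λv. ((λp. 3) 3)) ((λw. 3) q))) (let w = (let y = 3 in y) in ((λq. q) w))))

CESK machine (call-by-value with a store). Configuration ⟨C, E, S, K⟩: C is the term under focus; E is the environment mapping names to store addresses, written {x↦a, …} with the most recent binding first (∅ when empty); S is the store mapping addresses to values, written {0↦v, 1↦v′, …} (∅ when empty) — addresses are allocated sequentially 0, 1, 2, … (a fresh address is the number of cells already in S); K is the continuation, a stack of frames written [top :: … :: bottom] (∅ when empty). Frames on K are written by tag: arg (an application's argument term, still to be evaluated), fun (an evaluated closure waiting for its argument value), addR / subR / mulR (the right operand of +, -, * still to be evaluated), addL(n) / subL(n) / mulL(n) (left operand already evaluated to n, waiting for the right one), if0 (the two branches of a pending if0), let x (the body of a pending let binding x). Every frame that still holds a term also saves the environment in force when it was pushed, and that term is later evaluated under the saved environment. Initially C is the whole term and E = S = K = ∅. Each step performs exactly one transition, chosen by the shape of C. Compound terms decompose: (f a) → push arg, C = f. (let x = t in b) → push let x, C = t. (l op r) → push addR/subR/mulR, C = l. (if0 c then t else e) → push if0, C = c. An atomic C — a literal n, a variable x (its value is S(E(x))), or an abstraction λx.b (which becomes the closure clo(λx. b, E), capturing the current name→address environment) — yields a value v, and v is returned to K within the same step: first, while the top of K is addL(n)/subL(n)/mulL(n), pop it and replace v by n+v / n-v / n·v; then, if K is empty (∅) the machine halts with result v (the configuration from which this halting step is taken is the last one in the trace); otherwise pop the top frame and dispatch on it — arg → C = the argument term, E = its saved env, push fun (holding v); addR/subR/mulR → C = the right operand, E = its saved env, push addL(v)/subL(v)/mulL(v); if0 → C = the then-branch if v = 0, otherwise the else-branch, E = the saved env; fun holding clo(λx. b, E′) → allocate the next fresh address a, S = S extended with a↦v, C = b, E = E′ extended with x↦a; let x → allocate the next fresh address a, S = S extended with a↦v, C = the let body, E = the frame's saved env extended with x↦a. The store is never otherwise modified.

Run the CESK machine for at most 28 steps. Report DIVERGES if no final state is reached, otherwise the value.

Answer: 2

Execution trace:
t=0: ⟨C=(-1 + ((λq. ((λv. ((λp. 3) 3)) ((λw. 3) q))) (let w = (let y = 3 in y) in ((λq. q) w)))); E=∅; S=∅; K=∅⟩
t=1: ⟨C=-1; E=∅; S=∅; K=[addR]⟩
t=2: ⟨C=((λq. ((λv. ((λp. 3) 3)) ((λw. 3) q))) (let w = (let y = 3 in y) in ((λq. q) w))); E=∅; S=∅; K=[addL(-1)]⟩
t=3: ⟨C=(λq. ((λv. ((λp. 3) 3)) ((λw. 3) q))); E=∅; S=∅; K=[arg :: addL(-1)]⟩
t=4: ⟨C=(let w = (let y = 3 in y) in ((λq. q) w)); E=∅; S=∅; K=[fun :: addL(-1)]⟩
t=5: ⟨C=(let y = 3 in y); E=∅; S=∅; K=[let w :: fun :: addL(-1)]⟩
t=6: ⟨C=3; E=∅; S=∅; K=[let y :: let w :: fun :: addL(-1)]⟩
t=7: ⟨C=y; E={y↦0}; S={0↦3}; K=[let w :: fun :: addL(-1)]⟩
t=8: ⟨C=((λq. q) w); E={w↦1}; S={0↦3, 1↦3}; K=[fun :: addL(-1)]⟩
t=9: ⟨C=(λq. q); E={w↦1}; S={0↦3, 1↦3}; K=[arg :: fun :: addL(-1)]⟩
t=10: ⟨C=w; E={w↦1}; S={0↦3, 1↦3}; K=[fun :: fun :: addL(-1)]⟩
t=11: ⟨C=q; E={q↦2, w↦1}; S={0↦3, 1↦3, 2↦3}; K=[fun :: addL(-1)]⟩
t=12: ⟨C=((λv. ((λp. 3) 3)) ((λw. 3) q)); E={q↦3}; S={0↦3, 1↦3, 2↦3, 3↦3}; K=[addL(-1)]⟩
t=13: ⟨C=(λv. ((λp. 3) 3)); E={q↦3}; S={0↦3, 1↦3, 2↦3, 3↦3}; K=[arg :: addL(-1)]⟩
t=14: ⟨C=((λw. 3) q); E={q↦3}; S={0↦3, 1↦3, 2↦3, 3↦3}; K=[fun :: addL(-1)]⟩
t=15: ⟨C=(λw. 3); E={q↦3}; S={0↦3, 1↦3, 2↦3, 3↦3}; K=[arg :: fun :: addL(-1)]⟩
t=16: ⟨C=q; E={q↦3}; S={0↦3, 1↦3, 2↦3, 3↦3}; K=[fun :: fun :: addL(-1)]⟩
t=17: ⟨C=3; E={w↦4, q↦3}; S={0↦3, 1↦3, 2↦3, 3↦3, 4↦3}; K=[fun :: addL(-1)]⟩
t=18: ⟨C=((λp. 3) 3); E={v↦5, q↦3}; S={0↦3, 1↦3, 2↦3, 3↦3, 4↦3, 5↦3}; K=[addL(-1)]⟩
t=19: ⟨C=(λp. 3); E={v↦5, q↦3}; S={0↦3, 1↦3, 2↦3, 3↦3, 4↦3, 5↦3}; K=[arg :: addL(-1)]⟩
t=20: ⟨C=3; E={v↦5, q↦3}; S={0↦3, 1↦3, 2↦3, 3↦3, 4↦3, 5↦3}; K=[fun :: addL(-1)]⟩
t=21: ⟨C=3; E={p↦6, v↦5, q↦3}; S={0↦3, 1↦3, 2↦3, 3↦3, 4↦3, 5↦3, 6↦3}; K=[addL(-1)]⟩
→ final value 2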